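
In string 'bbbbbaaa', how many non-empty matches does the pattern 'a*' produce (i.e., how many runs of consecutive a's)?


Pattern 'a*' matches zero or more a's. We want non-empty runs of consecutive a's.
String: 'bbbbbaaa'
Walking through the string to find runs of a's:
  Run 1: positions 5-7 -> 'aaa'
Non-empty runs found: ['aaa']
Count: 1

1


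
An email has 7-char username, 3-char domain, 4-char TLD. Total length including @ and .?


An email address has format: username@domain.tld
Username length: 7
'@' character: 1
Domain length: 3
'.' character: 1
TLD length: 4
Total = 7 + 1 + 3 + 1 + 4 = 16

16


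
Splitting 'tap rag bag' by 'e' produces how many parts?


Splitting by 'e' breaks the string at each occurrence of the separator.
Text: 'tap rag bag'
Parts after split:
  Part 1: 'tap rag bag'
Total parts: 1

1


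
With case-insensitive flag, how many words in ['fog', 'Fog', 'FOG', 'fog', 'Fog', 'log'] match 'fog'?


Case-insensitive matching: compare each word's lowercase form to 'fog'.
  'fog' -> lower='fog' -> MATCH
  'Fog' -> lower='fog' -> MATCH
  'FOG' -> lower='fog' -> MATCH
  'fog' -> lower='fog' -> MATCH
  'Fog' -> lower='fog' -> MATCH
  'log' -> lower='log' -> no
Matches: ['fog', 'Fog', 'FOG', 'fog', 'Fog']
Count: 5

5


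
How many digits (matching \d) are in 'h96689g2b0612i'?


\d matches any digit 0-9.
Scanning 'h96689g2b0612i':
  pos 1: '9' -> DIGIT
  pos 2: '6' -> DIGIT
  pos 3: '6' -> DIGIT
  pos 4: '8' -> DIGIT
  pos 5: '9' -> DIGIT
  pos 7: '2' -> DIGIT
  pos 9: '0' -> DIGIT
  pos 10: '6' -> DIGIT
  pos 11: '1' -> DIGIT
  pos 12: '2' -> DIGIT
Digits found: ['9', '6', '6', '8', '9', '2', '0', '6', '1', '2']
Total: 10

10


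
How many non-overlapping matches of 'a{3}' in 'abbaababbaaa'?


Pattern 'a{3}' matches exactly 3 consecutive a's (greedy, non-overlapping).
String: 'abbaababbaaa'
Scanning for runs of a's:
  Run at pos 0: 'a' (length 1) -> 0 match(es)
  Run at pos 3: 'aa' (length 2) -> 0 match(es)
  Run at pos 6: 'a' (length 1) -> 0 match(es)
  Run at pos 9: 'aaa' (length 3) -> 1 match(es)
Matches found: ['aaa']
Total: 1

1


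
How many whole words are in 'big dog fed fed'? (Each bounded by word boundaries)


Word boundaries (\b) mark the start/end of each word.
Text: 'big dog fed fed'
Splitting by whitespace:
  Word 1: 'big'
  Word 2: 'dog'
  Word 3: 'fed'
  Word 4: 'fed'
Total whole words: 4

4


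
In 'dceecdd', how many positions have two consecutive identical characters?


Looking for consecutive identical characters in 'dceecdd':
  pos 0-1: 'd' vs 'c' -> different
  pos 1-2: 'c' vs 'e' -> different
  pos 2-3: 'e' vs 'e' -> MATCH ('ee')
  pos 3-4: 'e' vs 'c' -> different
  pos 4-5: 'c' vs 'd' -> different
  pos 5-6: 'd' vs 'd' -> MATCH ('dd')
Consecutive identical pairs: ['ee', 'dd']
Count: 2

2


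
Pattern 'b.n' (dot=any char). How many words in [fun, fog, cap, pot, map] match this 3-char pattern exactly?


Pattern 'b.n' means: starts with 'b', any single char, ends with 'n'.
Checking each word (must be exactly 3 chars):
  'fun' (len=3): no
  'fog' (len=3): no
  'cap' (len=3): no
  'pot' (len=3): no
  'map' (len=3): no
Matching words: []
Total: 0

0


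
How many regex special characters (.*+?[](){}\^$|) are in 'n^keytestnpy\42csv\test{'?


Regex special characters are: . * + ? [ ] ( ) { } \ ^ $ |
Scanning 'n^keytestnpy\42csv\test{':
  pos 1: '^' -> SPECIAL
  pos 12: '\' -> SPECIAL
  pos 18: '\' -> SPECIAL
  pos 23: '{' -> SPECIAL
Special chars found: ['^', '\\', '\\', '{']
Total: 4

4


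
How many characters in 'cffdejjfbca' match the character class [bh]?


Character class [bh] matches any of: {b, h}
Scanning string 'cffdejjfbca' character by character:
  pos 0: 'c' -> no
  pos 1: 'f' -> no
  pos 2: 'f' -> no
  pos 3: 'd' -> no
  pos 4: 'e' -> no
  pos 5: 'j' -> no
  pos 6: 'j' -> no
  pos 7: 'f' -> no
  pos 8: 'b' -> MATCH
  pos 9: 'c' -> no
  pos 10: 'a' -> no
Total matches: 1

1


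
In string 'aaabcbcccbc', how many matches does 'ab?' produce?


Pattern 'ab?' matches 'a' optionally followed by 'b'.
String: 'aaabcbcccbc'
Scanning left to right for 'a' then checking next char:
  Match 1: 'a' (a not followed by b)
  Match 2: 'a' (a not followed by b)
  Match 3: 'ab' (a followed by b)
Total matches: 3

3


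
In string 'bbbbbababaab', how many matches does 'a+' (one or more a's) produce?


Pattern 'a+' matches one or more consecutive a's.
String: 'bbbbbababaab'
Scanning for runs of a:
  Match 1: 'a' (length 1)
  Match 2: 'a' (length 1)
  Match 3: 'aa' (length 2)
Total matches: 3

3


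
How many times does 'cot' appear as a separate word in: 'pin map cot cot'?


Scanning each word for exact match 'cot':
  Word 1: 'pin' -> no
  Word 2: 'map' -> no
  Word 3: 'cot' -> MATCH
  Word 4: 'cot' -> MATCH
Total matches: 2

2


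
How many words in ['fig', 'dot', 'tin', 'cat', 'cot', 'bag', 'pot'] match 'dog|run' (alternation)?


Alternation 'dog|run' matches either 'dog' or 'run'.
Checking each word:
  'fig' -> no
  'dot' -> no
  'tin' -> no
  'cat' -> no
  'cot' -> no
  'bag' -> no
  'pot' -> no
Matches: []
Count: 0

0


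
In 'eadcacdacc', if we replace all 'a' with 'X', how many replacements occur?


re.sub('a', 'X', text) replaces every occurrence of 'a' with 'X'.
Text: 'eadcacdacc'
Scanning for 'a':
  pos 1: 'a' -> replacement #1
  pos 4: 'a' -> replacement #2
  pos 7: 'a' -> replacement #3
Total replacements: 3

3


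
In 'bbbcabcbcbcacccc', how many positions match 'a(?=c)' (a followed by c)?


Lookahead 'a(?=c)' matches 'a' only when followed by 'c'.
String: 'bbbcabcbcbcacccc'
Checking each position where char is 'a':
  pos 4: 'a' -> no (next='b')
  pos 11: 'a' -> MATCH (next='c')
Matching positions: [11]
Count: 1

1


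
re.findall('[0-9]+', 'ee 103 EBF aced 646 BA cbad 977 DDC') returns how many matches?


Pattern '[0-9]+' finds one or more digits.
Text: 'ee 103 EBF aced 646 BA cbad 977 DDC'
Scanning for matches:
  Match 1: '103'
  Match 2: '646'
  Match 3: '977'
Total matches: 3

3


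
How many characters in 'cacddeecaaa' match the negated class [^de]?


Negated class [^de] matches any char NOT in {d, e}
Scanning 'cacddeecaaa':
  pos 0: 'c' -> MATCH
  pos 1: 'a' -> MATCH
  pos 2: 'c' -> MATCH
  pos 3: 'd' -> no (excluded)
  pos 4: 'd' -> no (excluded)
  pos 5: 'e' -> no (excluded)
  pos 6: 'e' -> no (excluded)
  pos 7: 'c' -> MATCH
  pos 8: 'a' -> MATCH
  pos 9: 'a' -> MATCH
  pos 10: 'a' -> MATCH
Total matches: 7

7


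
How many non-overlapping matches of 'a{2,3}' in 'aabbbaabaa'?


Pattern 'a{2,3}' matches between 2 and 3 consecutive a's (greedy).
String: 'aabbbaabaa'
Finding runs of a's and applying greedy matching:
  Run at pos 0: 'aa' (length 2)
  Run at pos 5: 'aa' (length 2)
  Run at pos 8: 'aa' (length 2)
Matches: ['aa', 'aa', 'aa']
Count: 3

3


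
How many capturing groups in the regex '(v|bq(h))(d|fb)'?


To count capturing groups, count each '(' that starts a group.
Pattern: '(v|bq(h))(d|fb)'
Walking through the pattern:
  Position 0: '(' -> group #1
  Position 5: '(' -> group #2
  Position 9: '(' -> group #3
Total capturing groups: 3

3


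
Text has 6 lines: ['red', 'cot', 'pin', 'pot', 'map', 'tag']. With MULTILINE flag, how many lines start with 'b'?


With MULTILINE flag, ^ matches the start of each line.
Lines: ['red', 'cot', 'pin', 'pot', 'map', 'tag']
Checking which lines start with 'b':
  Line 1: 'red' -> no
  Line 2: 'cot' -> no
  Line 3: 'pin' -> no
  Line 4: 'pot' -> no
  Line 5: 'map' -> no
  Line 6: 'tag' -> no
Matching lines: []
Count: 0

0


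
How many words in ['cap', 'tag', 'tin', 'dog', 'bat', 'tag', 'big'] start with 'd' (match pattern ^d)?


Pattern ^d anchors to start of word. Check which words begin with 'd':
  'cap' -> no
  'tag' -> no
  'tin' -> no
  'dog' -> MATCH (starts with 'd')
  'bat' -> no
  'tag' -> no
  'big' -> no
Matching words: ['dog']
Count: 1

1


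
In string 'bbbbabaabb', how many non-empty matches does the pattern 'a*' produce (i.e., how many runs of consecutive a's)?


Pattern 'a*' matches zero or more a's. We want non-empty runs of consecutive a's.
String: 'bbbbabaabb'
Walking through the string to find runs of a's:
  Run 1: positions 4-4 -> 'a'
  Run 2: positions 6-7 -> 'aa'
Non-empty runs found: ['a', 'aa']
Count: 2

2


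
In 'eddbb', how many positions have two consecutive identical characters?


Looking for consecutive identical characters in 'eddbb':
  pos 0-1: 'e' vs 'd' -> different
  pos 1-2: 'd' vs 'd' -> MATCH ('dd')
  pos 2-3: 'd' vs 'b' -> different
  pos 3-4: 'b' vs 'b' -> MATCH ('bb')
Consecutive identical pairs: ['dd', 'bb']
Count: 2

2


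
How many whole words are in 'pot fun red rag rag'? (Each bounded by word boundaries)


Word boundaries (\b) mark the start/end of each word.
Text: 'pot fun red rag rag'
Splitting by whitespace:
  Word 1: 'pot'
  Word 2: 'fun'
  Word 3: 'red'
  Word 4: 'rag'
  Word 5: 'rag'
Total whole words: 5

5


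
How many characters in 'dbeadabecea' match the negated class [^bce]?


Negated class [^bce] matches any char NOT in {b, c, e}
Scanning 'dbeadabecea':
  pos 0: 'd' -> MATCH
  pos 1: 'b' -> no (excluded)
  pos 2: 'e' -> no (excluded)
  pos 3: 'a' -> MATCH
  pos 4: 'd' -> MATCH
  pos 5: 'a' -> MATCH
  pos 6: 'b' -> no (excluded)
  pos 7: 'e' -> no (excluded)
  pos 8: 'c' -> no (excluded)
  pos 9: 'e' -> no (excluded)
  pos 10: 'a' -> MATCH
Total matches: 5

5


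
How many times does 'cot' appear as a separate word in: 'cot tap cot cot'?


Scanning each word for exact match 'cot':
  Word 1: 'cot' -> MATCH
  Word 2: 'tap' -> no
  Word 3: 'cot' -> MATCH
  Word 4: 'cot' -> MATCH
Total matches: 3

3


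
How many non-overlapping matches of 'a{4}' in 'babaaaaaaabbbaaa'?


Pattern 'a{4}' matches exactly 4 consecutive a's (greedy, non-overlapping).
String: 'babaaaaaaabbbaaa'
Scanning for runs of a's:
  Run at pos 1: 'a' (length 1) -> 0 match(es)
  Run at pos 3: 'aaaaaaa' (length 7) -> 1 match(es)
  Run at pos 13: 'aaa' (length 3) -> 0 match(es)
Matches found: ['aaaa']
Total: 1

1


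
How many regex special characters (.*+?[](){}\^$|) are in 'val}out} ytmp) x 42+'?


Regex special characters are: . * + ? [ ] ( ) { } \ ^ $ |
Scanning 'val}out} ytmp) x 42+':
  pos 3: '}' -> SPECIAL
  pos 7: '}' -> SPECIAL
  pos 13: ')' -> SPECIAL
  pos 19: '+' -> SPECIAL
Special chars found: ['}', '}', ')', '+']
Total: 4

4


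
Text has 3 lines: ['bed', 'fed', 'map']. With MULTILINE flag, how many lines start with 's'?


With MULTILINE flag, ^ matches the start of each line.
Lines: ['bed', 'fed', 'map']
Checking which lines start with 's':
  Line 1: 'bed' -> no
  Line 2: 'fed' -> no
  Line 3: 'map' -> no
Matching lines: []
Count: 0

0


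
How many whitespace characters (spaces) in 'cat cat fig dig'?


\s matches whitespace characters (spaces, tabs, etc.).
Text: 'cat cat fig dig'
This text has 4 words separated by spaces.
Number of spaces = number of words - 1 = 4 - 1 = 3

3


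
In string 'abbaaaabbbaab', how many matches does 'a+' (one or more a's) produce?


Pattern 'a+' matches one or more consecutive a's.
String: 'abbaaaabbbaab'
Scanning for runs of a:
  Match 1: 'a' (length 1)
  Match 2: 'aaaa' (length 4)
  Match 3: 'aa' (length 2)
Total matches: 3

3


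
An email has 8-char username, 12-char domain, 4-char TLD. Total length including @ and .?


An email address has format: username@domain.tld
Username length: 8
'@' character: 1
Domain length: 12
'.' character: 1
TLD length: 4
Total = 8 + 1 + 12 + 1 + 4 = 26

26


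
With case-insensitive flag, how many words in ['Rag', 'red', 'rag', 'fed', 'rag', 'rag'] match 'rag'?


Case-insensitive matching: compare each word's lowercase form to 'rag'.
  'Rag' -> lower='rag' -> MATCH
  'red' -> lower='red' -> no
  'rag' -> lower='rag' -> MATCH
  'fed' -> lower='fed' -> no
  'rag' -> lower='rag' -> MATCH
  'rag' -> lower='rag' -> MATCH
Matches: ['Rag', 'rag', 'rag', 'rag']
Count: 4

4


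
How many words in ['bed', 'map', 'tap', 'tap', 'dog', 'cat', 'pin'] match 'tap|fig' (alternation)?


Alternation 'tap|fig' matches either 'tap' or 'fig'.
Checking each word:
  'bed' -> no
  'map' -> no
  'tap' -> MATCH
  'tap' -> MATCH
  'dog' -> no
  'cat' -> no
  'pin' -> no
Matches: ['tap', 'tap']
Count: 2

2


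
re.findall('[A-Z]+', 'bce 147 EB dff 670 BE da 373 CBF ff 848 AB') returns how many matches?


Pattern '[A-Z]+' finds one or more uppercase letters.
Text: 'bce 147 EB dff 670 BE da 373 CBF ff 848 AB'
Scanning for matches:
  Match 1: 'EB'
  Match 2: 'BE'
  Match 3: 'CBF'
  Match 4: 'AB'
Total matches: 4

4


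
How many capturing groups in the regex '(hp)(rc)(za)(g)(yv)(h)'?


To count capturing groups, count each '(' that starts a group.
Pattern: '(hp)(rc)(za)(g)(yv)(h)'
Walking through the pattern:
  Position 0: '(' -> group #1
  Position 4: '(' -> group #2
  Position 8: '(' -> group #3
  Position 12: '(' -> group #4
  Position 15: '(' -> group #5
  Position 19: '(' -> group #6
Total capturing groups: 6

6


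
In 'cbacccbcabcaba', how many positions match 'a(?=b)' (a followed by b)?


Lookahead 'a(?=b)' matches 'a' only when followed by 'b'.
String: 'cbacccbcabcaba'
Checking each position where char is 'a':
  pos 2: 'a' -> no (next='c')
  pos 8: 'a' -> MATCH (next='b')
  pos 11: 'a' -> MATCH (next='b')
Matching positions: [8, 11]
Count: 2

2


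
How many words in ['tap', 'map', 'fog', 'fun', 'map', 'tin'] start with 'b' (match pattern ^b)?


Pattern ^b anchors to start of word. Check which words begin with 'b':
  'tap' -> no
  'map' -> no
  'fog' -> no
  'fun' -> no
  'map' -> no
  'tin' -> no
Matching words: []
Count: 0

0


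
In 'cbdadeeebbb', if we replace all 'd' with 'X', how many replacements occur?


re.sub('d', 'X', text) replaces every occurrence of 'd' with 'X'.
Text: 'cbdadeeebbb'
Scanning for 'd':
  pos 2: 'd' -> replacement #1
  pos 4: 'd' -> replacement #2
Total replacements: 2

2


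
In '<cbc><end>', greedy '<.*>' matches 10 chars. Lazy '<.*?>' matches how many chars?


Greedy '<.*>' tries to match as MUCH as possible.
Lazy '<.*?>' tries to match as LITTLE as possible.

String: '<cbc><end>'
Greedy '<.*>' starts at first '<' and extends to the LAST '>': '<cbc><end>' (10 chars)
Lazy '<.*?>' starts at first '<' and stops at the FIRST '>': '<cbc>' (5 chars)

5


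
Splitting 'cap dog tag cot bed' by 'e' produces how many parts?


Splitting by 'e' breaks the string at each occurrence of the separator.
Text: 'cap dog tag cot bed'
Parts after split:
  Part 1: 'cap dog tag cot b'
  Part 2: 'd'
Total parts: 2

2


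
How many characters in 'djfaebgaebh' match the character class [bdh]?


Character class [bdh] matches any of: {b, d, h}
Scanning string 'djfaebgaebh' character by character:
  pos 0: 'd' -> MATCH
  pos 1: 'j' -> no
  pos 2: 'f' -> no
  pos 3: 'a' -> no
  pos 4: 'e' -> no
  pos 5: 'b' -> MATCH
  pos 6: 'g' -> no
  pos 7: 'a' -> no
  pos 8: 'e' -> no
  pos 9: 'b' -> MATCH
  pos 10: 'h' -> MATCH
Total matches: 4

4


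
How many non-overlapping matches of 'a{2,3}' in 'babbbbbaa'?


Pattern 'a{2,3}' matches between 2 and 3 consecutive a's (greedy).
String: 'babbbbbaa'
Finding runs of a's and applying greedy matching:
  Run at pos 1: 'a' (length 1)
  Run at pos 7: 'aa' (length 2)
Matches: ['aa']
Count: 1

1


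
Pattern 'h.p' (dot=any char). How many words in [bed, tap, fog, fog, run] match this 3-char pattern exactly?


Pattern 'h.p' means: starts with 'h', any single char, ends with 'p'.
Checking each word (must be exactly 3 chars):
  'bed' (len=3): no
  'tap' (len=3): no
  'fog' (len=3): no
  'fog' (len=3): no
  'run' (len=3): no
Matching words: []
Total: 0

0


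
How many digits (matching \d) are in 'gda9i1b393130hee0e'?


\d matches any digit 0-9.
Scanning 'gda9i1b393130hee0e':
  pos 3: '9' -> DIGIT
  pos 5: '1' -> DIGIT
  pos 7: '3' -> DIGIT
  pos 8: '9' -> DIGIT
  pos 9: '3' -> DIGIT
  pos 10: '1' -> DIGIT
  pos 11: '3' -> DIGIT
  pos 12: '0' -> DIGIT
  pos 16: '0' -> DIGIT
Digits found: ['9', '1', '3', '9', '3', '1', '3', '0', '0']
Total: 9

9


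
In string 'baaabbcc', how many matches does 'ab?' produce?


Pattern 'ab?' matches 'a' optionally followed by 'b'.
String: 'baaabbcc'
Scanning left to right for 'a' then checking next char:
  Match 1: 'a' (a not followed by b)
  Match 2: 'a' (a not followed by b)
  Match 3: 'ab' (a followed by b)
Total matches: 3

3


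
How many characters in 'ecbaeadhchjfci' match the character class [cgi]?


Character class [cgi] matches any of: {c, g, i}
Scanning string 'ecbaeadhchjfci' character by character:
  pos 0: 'e' -> no
  pos 1: 'c' -> MATCH
  pos 2: 'b' -> no
  pos 3: 'a' -> no
  pos 4: 'e' -> no
  pos 5: 'a' -> no
  pos 6: 'd' -> no
  pos 7: 'h' -> no
  pos 8: 'c' -> MATCH
  pos 9: 'h' -> no
  pos 10: 'j' -> no
  pos 11: 'f' -> no
  pos 12: 'c' -> MATCH
  pos 13: 'i' -> MATCH
Total matches: 4

4


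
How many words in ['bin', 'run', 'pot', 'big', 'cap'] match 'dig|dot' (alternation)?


Alternation 'dig|dot' matches either 'dig' or 'dot'.
Checking each word:
  'bin' -> no
  'run' -> no
  'pot' -> no
  'big' -> no
  'cap' -> no
Matches: []
Count: 0

0


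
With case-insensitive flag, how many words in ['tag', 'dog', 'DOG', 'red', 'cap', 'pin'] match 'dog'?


Case-insensitive matching: compare each word's lowercase form to 'dog'.
  'tag' -> lower='tag' -> no
  'dog' -> lower='dog' -> MATCH
  'DOG' -> lower='dog' -> MATCH
  'red' -> lower='red' -> no
  'cap' -> lower='cap' -> no
  'pin' -> lower='pin' -> no
Matches: ['dog', 'DOG']
Count: 2

2


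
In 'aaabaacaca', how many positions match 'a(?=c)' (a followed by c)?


Lookahead 'a(?=c)' matches 'a' only when followed by 'c'.
String: 'aaabaacaca'
Checking each position where char is 'a':
  pos 0: 'a' -> no (next='a')
  pos 1: 'a' -> no (next='a')
  pos 2: 'a' -> no (next='b')
  pos 4: 'a' -> no (next='a')
  pos 5: 'a' -> MATCH (next='c')
  pos 7: 'a' -> MATCH (next='c')
Matching positions: [5, 7]
Count: 2

2


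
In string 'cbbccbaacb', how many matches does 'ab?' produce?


Pattern 'ab?' matches 'a' optionally followed by 'b'.
String: 'cbbccbaacb'
Scanning left to right for 'a' then checking next char:
  Match 1: 'a' (a not followed by b)
  Match 2: 'a' (a not followed by b)
Total matches: 2

2


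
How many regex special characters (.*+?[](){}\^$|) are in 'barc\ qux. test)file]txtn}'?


Regex special characters are: . * + ? [ ] ( ) { } \ ^ $ |
Scanning 'barc\ qux. test)file]txtn}':
  pos 4: '\' -> SPECIAL
  pos 9: '.' -> SPECIAL
  pos 15: ')' -> SPECIAL
  pos 20: ']' -> SPECIAL
  pos 25: '}' -> SPECIAL
Special chars found: ['\\', '.', ')', ']', '}']
Total: 5

5


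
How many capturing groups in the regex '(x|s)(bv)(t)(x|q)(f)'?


To count capturing groups, count each '(' that starts a group.
Pattern: '(x|s)(bv)(t)(x|q)(f)'
Walking through the pattern:
  Position 0: '(' -> group #1
  Position 5: '(' -> group #2
  Position 9: '(' -> group #3
  Position 12: '(' -> group #4
  Position 17: '(' -> group #5
Total capturing groups: 5

5


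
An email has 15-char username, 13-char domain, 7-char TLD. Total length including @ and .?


An email address has format: username@domain.tld
Username length: 15
'@' character: 1
Domain length: 13
'.' character: 1
TLD length: 7
Total = 15 + 1 + 13 + 1 + 7 = 37

37


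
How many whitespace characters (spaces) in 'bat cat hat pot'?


\s matches whitespace characters (spaces, tabs, etc.).
Text: 'bat cat hat pot'
This text has 4 words separated by spaces.
Number of spaces = number of words - 1 = 4 - 1 = 3

3


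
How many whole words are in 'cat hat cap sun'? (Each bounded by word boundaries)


Word boundaries (\b) mark the start/end of each word.
Text: 'cat hat cap sun'
Splitting by whitespace:
  Word 1: 'cat'
  Word 2: 'hat'
  Word 3: 'cap'
  Word 4: 'sun'
Total whole words: 4

4


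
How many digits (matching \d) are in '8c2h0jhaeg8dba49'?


\d matches any digit 0-9.
Scanning '8c2h0jhaeg8dba49':
  pos 0: '8' -> DIGIT
  pos 2: '2' -> DIGIT
  pos 4: '0' -> DIGIT
  pos 10: '8' -> DIGIT
  pos 14: '4' -> DIGIT
  pos 15: '9' -> DIGIT
Digits found: ['8', '2', '0', '8', '4', '9']
Total: 6

6


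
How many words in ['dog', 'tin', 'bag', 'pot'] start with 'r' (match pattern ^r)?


Pattern ^r anchors to start of word. Check which words begin with 'r':
  'dog' -> no
  'tin' -> no
  'bag' -> no
  'pot' -> no
Matching words: []
Count: 0

0


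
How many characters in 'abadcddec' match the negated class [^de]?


Negated class [^de] matches any char NOT in {d, e}
Scanning 'abadcddec':
  pos 0: 'a' -> MATCH
  pos 1: 'b' -> MATCH
  pos 2: 'a' -> MATCH
  pos 3: 'd' -> no (excluded)
  pos 4: 'c' -> MATCH
  pos 5: 'd' -> no (excluded)
  pos 6: 'd' -> no (excluded)
  pos 7: 'e' -> no (excluded)
  pos 8: 'c' -> MATCH
Total matches: 5

5


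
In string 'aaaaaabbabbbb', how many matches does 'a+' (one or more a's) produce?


Pattern 'a+' matches one or more consecutive a's.
String: 'aaaaaabbabbbb'
Scanning for runs of a:
  Match 1: 'aaaaaa' (length 6)
  Match 2: 'a' (length 1)
Total matches: 2

2


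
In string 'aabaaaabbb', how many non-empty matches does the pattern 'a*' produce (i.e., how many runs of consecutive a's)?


Pattern 'a*' matches zero or more a's. We want non-empty runs of consecutive a's.
String: 'aabaaaabbb'
Walking through the string to find runs of a's:
  Run 1: positions 0-1 -> 'aa'
  Run 2: positions 3-6 -> 'aaaa'
Non-empty runs found: ['aa', 'aaaa']
Count: 2

2


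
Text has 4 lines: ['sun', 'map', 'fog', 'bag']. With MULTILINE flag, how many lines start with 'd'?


With MULTILINE flag, ^ matches the start of each line.
Lines: ['sun', 'map', 'fog', 'bag']
Checking which lines start with 'd':
  Line 1: 'sun' -> no
  Line 2: 'map' -> no
  Line 3: 'fog' -> no
  Line 4: 'bag' -> no
Matching lines: []
Count: 0

0


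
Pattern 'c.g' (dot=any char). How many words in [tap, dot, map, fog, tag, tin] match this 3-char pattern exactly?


Pattern 'c.g' means: starts with 'c', any single char, ends with 'g'.
Checking each word (must be exactly 3 chars):
  'tap' (len=3): no
  'dot' (len=3): no
  'map' (len=3): no
  'fog' (len=3): no
  'tag' (len=3): no
  'tin' (len=3): no
Matching words: []
Total: 0

0


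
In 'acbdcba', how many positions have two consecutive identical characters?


Looking for consecutive identical characters in 'acbdcba':
  pos 0-1: 'a' vs 'c' -> different
  pos 1-2: 'c' vs 'b' -> different
  pos 2-3: 'b' vs 'd' -> different
  pos 3-4: 'd' vs 'c' -> different
  pos 4-5: 'c' vs 'b' -> different
  pos 5-6: 'b' vs 'a' -> different
Consecutive identical pairs: []
Count: 0

0


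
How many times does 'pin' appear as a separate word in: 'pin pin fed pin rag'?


Scanning each word for exact match 'pin':
  Word 1: 'pin' -> MATCH
  Word 2: 'pin' -> MATCH
  Word 3: 'fed' -> no
  Word 4: 'pin' -> MATCH
  Word 5: 'rag' -> no
Total matches: 3

3


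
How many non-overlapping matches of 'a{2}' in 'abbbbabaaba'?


Pattern 'a{2}' matches exactly 2 consecutive a's (greedy, non-overlapping).
String: 'abbbbabaaba'
Scanning for runs of a's:
  Run at pos 0: 'a' (length 1) -> 0 match(es)
  Run at pos 5: 'a' (length 1) -> 0 match(es)
  Run at pos 7: 'aa' (length 2) -> 1 match(es)
  Run at pos 10: 'a' (length 1) -> 0 match(es)
Matches found: ['aa']
Total: 1

1


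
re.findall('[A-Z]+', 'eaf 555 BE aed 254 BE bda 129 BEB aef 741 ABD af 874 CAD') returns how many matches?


Pattern '[A-Z]+' finds one or more uppercase letters.
Text: 'eaf 555 BE aed 254 BE bda 129 BEB aef 741 ABD af 874 CAD'
Scanning for matches:
  Match 1: 'BE'
  Match 2: 'BE'
  Match 3: 'BEB'
  Match 4: 'ABD'
  Match 5: 'CAD'
Total matches: 5

5


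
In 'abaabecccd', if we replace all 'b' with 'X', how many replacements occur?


re.sub('b', 'X', text) replaces every occurrence of 'b' with 'X'.
Text: 'abaabecccd'
Scanning for 'b':
  pos 1: 'b' -> replacement #1
  pos 4: 'b' -> replacement #2
Total replacements: 2

2


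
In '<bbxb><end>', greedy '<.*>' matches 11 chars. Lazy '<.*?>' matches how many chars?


Greedy '<.*>' tries to match as MUCH as possible.
Lazy '<.*?>' tries to match as LITTLE as possible.

String: '<bbxb><end>'
Greedy '<.*>' starts at first '<' and extends to the LAST '>': '<bbxb><end>' (11 chars)
Lazy '<.*?>' starts at first '<' and stops at the FIRST '>': '<bbxb>' (6 chars)

6


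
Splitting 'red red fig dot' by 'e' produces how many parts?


Splitting by 'e' breaks the string at each occurrence of the separator.
Text: 'red red fig dot'
Parts after split:
  Part 1: 'r'
  Part 2: 'd r'
  Part 3: 'd fig dot'
Total parts: 3

3


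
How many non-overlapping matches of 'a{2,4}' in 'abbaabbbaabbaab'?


Pattern 'a{2,4}' matches between 2 and 4 consecutive a's (greedy).
String: 'abbaabbbaabbaab'
Finding runs of a's and applying greedy matching:
  Run at pos 0: 'a' (length 1)
  Run at pos 3: 'aa' (length 2)
  Run at pos 8: 'aa' (length 2)
  Run at pos 12: 'aa' (length 2)
Matches: ['aa', 'aa', 'aa']
Count: 3

3


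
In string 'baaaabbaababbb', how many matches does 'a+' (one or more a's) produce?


Pattern 'a+' matches one or more consecutive a's.
String: 'baaaabbaababbb'
Scanning for runs of a:
  Match 1: 'aaaa' (length 4)
  Match 2: 'aa' (length 2)
  Match 3: 'a' (length 1)
Total matches: 3

3


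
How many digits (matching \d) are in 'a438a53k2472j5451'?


\d matches any digit 0-9.
Scanning 'a438a53k2472j5451':
  pos 1: '4' -> DIGIT
  pos 2: '3' -> DIGIT
  pos 3: '8' -> DIGIT
  pos 5: '5' -> DIGIT
  pos 6: '3' -> DIGIT
  pos 8: '2' -> DIGIT
  pos 9: '4' -> DIGIT
  pos 10: '7' -> DIGIT
  pos 11: '2' -> DIGIT
  pos 13: '5' -> DIGIT
  pos 14: '4' -> DIGIT
  pos 15: '5' -> DIGIT
  pos 16: '1' -> DIGIT
Digits found: ['4', '3', '8', '5', '3', '2', '4', '7', '2', '5', '4', '5', '1']
Total: 13

13


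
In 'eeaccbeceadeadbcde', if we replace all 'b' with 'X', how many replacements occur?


re.sub('b', 'X', text) replaces every occurrence of 'b' with 'X'.
Text: 'eeaccbeceadeadbcde'
Scanning for 'b':
  pos 5: 'b' -> replacement #1
  pos 14: 'b' -> replacement #2
Total replacements: 2

2


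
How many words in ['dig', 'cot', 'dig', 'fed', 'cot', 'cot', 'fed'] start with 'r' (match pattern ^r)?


Pattern ^r anchors to start of word. Check which words begin with 'r':
  'dig' -> no
  'cot' -> no
  'dig' -> no
  'fed' -> no
  'cot' -> no
  'cot' -> no
  'fed' -> no
Matching words: []
Count: 0

0


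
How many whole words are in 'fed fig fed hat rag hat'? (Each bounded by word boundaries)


Word boundaries (\b) mark the start/end of each word.
Text: 'fed fig fed hat rag hat'
Splitting by whitespace:
  Word 1: 'fed'
  Word 2: 'fig'
  Word 3: 'fed'
  Word 4: 'hat'
  Word 5: 'rag'
  Word 6: 'hat'
Total whole words: 6

6


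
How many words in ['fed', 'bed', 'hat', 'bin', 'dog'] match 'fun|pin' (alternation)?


Alternation 'fun|pin' matches either 'fun' or 'pin'.
Checking each word:
  'fed' -> no
  'bed' -> no
  'hat' -> no
  'bin' -> no
  'dog' -> no
Matches: []
Count: 0

0


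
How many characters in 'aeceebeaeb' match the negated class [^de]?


Negated class [^de] matches any char NOT in {d, e}
Scanning 'aeceebeaeb':
  pos 0: 'a' -> MATCH
  pos 1: 'e' -> no (excluded)
  pos 2: 'c' -> MATCH
  pos 3: 'e' -> no (excluded)
  pos 4: 'e' -> no (excluded)
  pos 5: 'b' -> MATCH
  pos 6: 'e' -> no (excluded)
  pos 7: 'a' -> MATCH
  pos 8: 'e' -> no (excluded)
  pos 9: 'b' -> MATCH
Total matches: 5

5


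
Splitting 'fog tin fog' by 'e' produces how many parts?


Splitting by 'e' breaks the string at each occurrence of the separator.
Text: 'fog tin fog'
Parts after split:
  Part 1: 'fog tin fog'
Total parts: 1

1


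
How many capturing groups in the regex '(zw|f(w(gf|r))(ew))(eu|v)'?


To count capturing groups, count each '(' that starts a group.
Pattern: '(zw|f(w(gf|r))(ew))(eu|v)'
Walking through the pattern:
  Position 0: '(' -> group #1
  Position 5: '(' -> group #2
  Position 7: '(' -> group #3
  Position 14: '(' -> group #4
  Position 19: '(' -> group #5
Total capturing groups: 5

5


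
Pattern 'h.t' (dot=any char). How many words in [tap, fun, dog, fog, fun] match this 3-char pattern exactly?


Pattern 'h.t' means: starts with 'h', any single char, ends with 't'.
Checking each word (must be exactly 3 chars):
  'tap' (len=3): no
  'fun' (len=3): no
  'dog' (len=3): no
  'fog' (len=3): no
  'fun' (len=3): no
Matching words: []
Total: 0

0


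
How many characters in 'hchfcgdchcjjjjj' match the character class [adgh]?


Character class [adgh] matches any of: {a, d, g, h}
Scanning string 'hchfcgdchcjjjjj' character by character:
  pos 0: 'h' -> MATCH
  pos 1: 'c' -> no
  pos 2: 'h' -> MATCH
  pos 3: 'f' -> no
  pos 4: 'c' -> no
  pos 5: 'g' -> MATCH
  pos 6: 'd' -> MATCH
  pos 7: 'c' -> no
  pos 8: 'h' -> MATCH
  pos 9: 'c' -> no
  pos 10: 'j' -> no
  pos 11: 'j' -> no
  pos 12: 'j' -> no
  pos 13: 'j' -> no
  pos 14: 'j' -> no
Total matches: 5

5


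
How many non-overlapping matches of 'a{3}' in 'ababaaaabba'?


Pattern 'a{3}' matches exactly 3 consecutive a's (greedy, non-overlapping).
String: 'ababaaaabba'
Scanning for runs of a's:
  Run at pos 0: 'a' (length 1) -> 0 match(es)
  Run at pos 2: 'a' (length 1) -> 0 match(es)
  Run at pos 4: 'aaaa' (length 4) -> 1 match(es)
  Run at pos 10: 'a' (length 1) -> 0 match(es)
Matches found: ['aaa']
Total: 1

1


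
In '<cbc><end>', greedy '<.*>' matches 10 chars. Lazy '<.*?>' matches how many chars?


Greedy '<.*>' tries to match as MUCH as possible.
Lazy '<.*?>' tries to match as LITTLE as possible.

String: '<cbc><end>'
Greedy '<.*>' starts at first '<' and extends to the LAST '>': '<cbc><end>' (10 chars)
Lazy '<.*?>' starts at first '<' and stops at the FIRST '>': '<cbc>' (5 chars)

5


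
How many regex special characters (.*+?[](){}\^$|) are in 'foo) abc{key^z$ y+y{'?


Regex special characters are: . * + ? [ ] ( ) { } \ ^ $ |
Scanning 'foo) abc{key^z$ y+y{':
  pos 3: ')' -> SPECIAL
  pos 8: '{' -> SPECIAL
  pos 12: '^' -> SPECIAL
  pos 14: '$' -> SPECIAL
  pos 17: '+' -> SPECIAL
  pos 19: '{' -> SPECIAL
Special chars found: [')', '{', '^', '$', '+', '{']
Total: 6

6


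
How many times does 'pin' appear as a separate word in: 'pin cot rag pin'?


Scanning each word for exact match 'pin':
  Word 1: 'pin' -> MATCH
  Word 2: 'cot' -> no
  Word 3: 'rag' -> no
  Word 4: 'pin' -> MATCH
Total matches: 2

2


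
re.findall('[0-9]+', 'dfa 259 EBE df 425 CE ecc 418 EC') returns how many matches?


Pattern '[0-9]+' finds one or more digits.
Text: 'dfa 259 EBE df 425 CE ecc 418 EC'
Scanning for matches:
  Match 1: '259'
  Match 2: '425'
  Match 3: '418'
Total matches: 3

3


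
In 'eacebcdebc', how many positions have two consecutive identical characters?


Looking for consecutive identical characters in 'eacebcdebc':
  pos 0-1: 'e' vs 'a' -> different
  pos 1-2: 'a' vs 'c' -> different
  pos 2-3: 'c' vs 'e' -> different
  pos 3-4: 'e' vs 'b' -> different
  pos 4-5: 'b' vs 'c' -> different
  pos 5-6: 'c' vs 'd' -> different
  pos 6-7: 'd' vs 'e' -> different
  pos 7-8: 'e' vs 'b' -> different
  pos 8-9: 'b' vs 'c' -> different
Consecutive identical pairs: []
Count: 0

0


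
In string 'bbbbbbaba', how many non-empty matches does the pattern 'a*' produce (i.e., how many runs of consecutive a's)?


Pattern 'a*' matches zero or more a's. We want non-empty runs of consecutive a's.
String: 'bbbbbbaba'
Walking through the string to find runs of a's:
  Run 1: positions 6-6 -> 'a'
  Run 2: positions 8-8 -> 'a'
Non-empty runs found: ['a', 'a']
Count: 2

2


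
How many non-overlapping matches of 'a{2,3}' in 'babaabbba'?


Pattern 'a{2,3}' matches between 2 and 3 consecutive a's (greedy).
String: 'babaabbba'
Finding runs of a's and applying greedy matching:
  Run at pos 1: 'a' (length 1)
  Run at pos 3: 'aa' (length 2)
  Run at pos 8: 'a' (length 1)
Matches: ['aa']
Count: 1

1


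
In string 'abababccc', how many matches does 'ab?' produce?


Pattern 'ab?' matches 'a' optionally followed by 'b'.
String: 'abababccc'
Scanning left to right for 'a' then checking next char:
  Match 1: 'ab' (a followed by b)
  Match 2: 'ab' (a followed by b)
  Match 3: 'ab' (a followed by b)
Total matches: 3

3


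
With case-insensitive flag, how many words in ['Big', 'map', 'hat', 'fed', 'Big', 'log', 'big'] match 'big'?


Case-insensitive matching: compare each word's lowercase form to 'big'.
  'Big' -> lower='big' -> MATCH
  'map' -> lower='map' -> no
  'hat' -> lower='hat' -> no
  'fed' -> lower='fed' -> no
  'Big' -> lower='big' -> MATCH
  'log' -> lower='log' -> no
  'big' -> lower='big' -> MATCH
Matches: ['Big', 'Big', 'big']
Count: 3

3


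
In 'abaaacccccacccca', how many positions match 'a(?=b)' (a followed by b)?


Lookahead 'a(?=b)' matches 'a' only when followed by 'b'.
String: 'abaaacccccacccca'
Checking each position where char is 'a':
  pos 0: 'a' -> MATCH (next='b')
  pos 2: 'a' -> no (next='a')
  pos 3: 'a' -> no (next='a')
  pos 4: 'a' -> no (next='c')
  pos 10: 'a' -> no (next='c')
Matching positions: [0]
Count: 1

1


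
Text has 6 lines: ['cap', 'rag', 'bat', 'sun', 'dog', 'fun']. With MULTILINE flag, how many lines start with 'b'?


With MULTILINE flag, ^ matches the start of each line.
Lines: ['cap', 'rag', 'bat', 'sun', 'dog', 'fun']
Checking which lines start with 'b':
  Line 1: 'cap' -> no
  Line 2: 'rag' -> no
  Line 3: 'bat' -> MATCH
  Line 4: 'sun' -> no
  Line 5: 'dog' -> no
  Line 6: 'fun' -> no
Matching lines: ['bat']
Count: 1

1


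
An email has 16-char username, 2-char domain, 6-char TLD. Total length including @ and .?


An email address has format: username@domain.tld
Username length: 16
'@' character: 1
Domain length: 2
'.' character: 1
TLD length: 6
Total = 16 + 1 + 2 + 1 + 6 = 26

26


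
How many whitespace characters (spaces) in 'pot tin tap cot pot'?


\s matches whitespace characters (spaces, tabs, etc.).
Text: 'pot tin tap cot pot'
This text has 5 words separated by spaces.
Number of spaces = number of words - 1 = 5 - 1 = 4

4


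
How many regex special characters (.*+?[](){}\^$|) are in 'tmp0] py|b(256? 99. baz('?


Regex special characters are: . * + ? [ ] ( ) { } \ ^ $ |
Scanning 'tmp0] py|b(256? 99. baz(':
  pos 4: ']' -> SPECIAL
  pos 8: '|' -> SPECIAL
  pos 10: '(' -> SPECIAL
  pos 14: '?' -> SPECIAL
  pos 18: '.' -> SPECIAL
  pos 23: '(' -> SPECIAL
Special chars found: [']', '|', '(', '?', '.', '(']
Total: 6

6


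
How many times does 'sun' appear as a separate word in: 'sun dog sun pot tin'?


Scanning each word for exact match 'sun':
  Word 1: 'sun' -> MATCH
  Word 2: 'dog' -> no
  Word 3: 'sun' -> MATCH
  Word 4: 'pot' -> no
  Word 5: 'tin' -> no
Total matches: 2

2


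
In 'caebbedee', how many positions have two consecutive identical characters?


Looking for consecutive identical characters in 'caebbedee':
  pos 0-1: 'c' vs 'a' -> different
  pos 1-2: 'a' vs 'e' -> different
  pos 2-3: 'e' vs 'b' -> different
  pos 3-4: 'b' vs 'b' -> MATCH ('bb')
  pos 4-5: 'b' vs 'e' -> different
  pos 5-6: 'e' vs 'd' -> different
  pos 6-7: 'd' vs 'e' -> different
  pos 7-8: 'e' vs 'e' -> MATCH ('ee')
Consecutive identical pairs: ['bb', 'ee']
Count: 2

2


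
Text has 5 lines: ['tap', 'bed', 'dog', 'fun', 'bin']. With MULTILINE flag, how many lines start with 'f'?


With MULTILINE flag, ^ matches the start of each line.
Lines: ['tap', 'bed', 'dog', 'fun', 'bin']
Checking which lines start with 'f':
  Line 1: 'tap' -> no
  Line 2: 'bed' -> no
  Line 3: 'dog' -> no
  Line 4: 'fun' -> MATCH
  Line 5: 'bin' -> no
Matching lines: ['fun']
Count: 1

1


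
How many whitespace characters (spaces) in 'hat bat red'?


\s matches whitespace characters (spaces, tabs, etc.).
Text: 'hat bat red'
This text has 3 words separated by spaces.
Number of spaces = number of words - 1 = 3 - 1 = 2

2


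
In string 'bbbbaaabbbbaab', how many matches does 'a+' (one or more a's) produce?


Pattern 'a+' matches one or more consecutive a's.
String: 'bbbbaaabbbbaab'
Scanning for runs of a:
  Match 1: 'aaa' (length 3)
  Match 2: 'aa' (length 2)
Total matches: 2

2


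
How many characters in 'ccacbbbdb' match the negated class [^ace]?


Negated class [^ace] matches any char NOT in {a, c, e}
Scanning 'ccacbbbdb':
  pos 0: 'c' -> no (excluded)
  pos 1: 'c' -> no (excluded)
  pos 2: 'a' -> no (excluded)
  pos 3: 'c' -> no (excluded)
  pos 4: 'b' -> MATCH
  pos 5: 'b' -> MATCH
  pos 6: 'b' -> MATCH
  pos 7: 'd' -> MATCH
  pos 8: 'b' -> MATCH
Total matches: 5

5


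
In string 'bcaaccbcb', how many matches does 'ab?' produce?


Pattern 'ab?' matches 'a' optionally followed by 'b'.
String: 'bcaaccbcb'
Scanning left to right for 'a' then checking next char:
  Match 1: 'a' (a not followed by b)
  Match 2: 'a' (a not followed by b)
Total matches: 2

2


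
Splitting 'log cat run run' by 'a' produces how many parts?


Splitting by 'a' breaks the string at each occurrence of the separator.
Text: 'log cat run run'
Parts after split:
  Part 1: 'log c'
  Part 2: 't run run'
Total parts: 2

2


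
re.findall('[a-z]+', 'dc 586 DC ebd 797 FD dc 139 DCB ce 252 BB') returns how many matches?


Pattern '[a-z]+' finds one or more lowercase letters.
Text: 'dc 586 DC ebd 797 FD dc 139 DCB ce 252 BB'
Scanning for matches:
  Match 1: 'dc'
  Match 2: 'ebd'
  Match 3: 'dc'
  Match 4: 'ce'
Total matches: 4

4


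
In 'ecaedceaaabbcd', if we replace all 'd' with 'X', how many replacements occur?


re.sub('d', 'X', text) replaces every occurrence of 'd' with 'X'.
Text: 'ecaedceaaabbcd'
Scanning for 'd':
  pos 4: 'd' -> replacement #1
  pos 13: 'd' -> replacement #2
Total replacements: 2

2


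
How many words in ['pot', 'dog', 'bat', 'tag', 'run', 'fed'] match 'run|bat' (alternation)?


Alternation 'run|bat' matches either 'run' or 'bat'.
Checking each word:
  'pot' -> no
  'dog' -> no
  'bat' -> MATCH
  'tag' -> no
  'run' -> MATCH
  'fed' -> no
Matches: ['bat', 'run']
Count: 2

2


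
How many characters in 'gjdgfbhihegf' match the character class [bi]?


Character class [bi] matches any of: {b, i}
Scanning string 'gjdgfbhihegf' character by character:
  pos 0: 'g' -> no
  pos 1: 'j' -> no
  pos 2: 'd' -> no
  pos 3: 'g' -> no
  pos 4: 'f' -> no
  pos 5: 'b' -> MATCH
  pos 6: 'h' -> no
  pos 7: 'i' -> MATCH
  pos 8: 'h' -> no
  pos 9: 'e' -> no
  pos 10: 'g' -> no
  pos 11: 'f' -> no
Total matches: 2

2


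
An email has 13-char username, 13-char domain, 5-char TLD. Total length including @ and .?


An email address has format: username@domain.tld
Username length: 13
'@' character: 1
Domain length: 13
'.' character: 1
TLD length: 5
Total = 13 + 1 + 13 + 1 + 5 = 33

33


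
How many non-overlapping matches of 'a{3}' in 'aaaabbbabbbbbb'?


Pattern 'a{3}' matches exactly 3 consecutive a's (greedy, non-overlapping).
String: 'aaaabbbabbbbbb'
Scanning for runs of a's:
  Run at pos 0: 'aaaa' (length 4) -> 1 match(es)
  Run at pos 7: 'a' (length 1) -> 0 match(es)
Matches found: ['aaa']
Total: 1

1


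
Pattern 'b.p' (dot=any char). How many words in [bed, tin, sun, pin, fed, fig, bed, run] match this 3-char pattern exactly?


Pattern 'b.p' means: starts with 'b', any single char, ends with 'p'.
Checking each word (must be exactly 3 chars):
  'bed' (len=3): no
  'tin' (len=3): no
  'sun' (len=3): no
  'pin' (len=3): no
  'fed' (len=3): no
  'fig' (len=3): no
  'bed' (len=3): no
  'run' (len=3): no
Matching words: []
Total: 0

0


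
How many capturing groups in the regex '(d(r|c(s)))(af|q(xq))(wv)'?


To count capturing groups, count each '(' that starts a group.
Pattern: '(d(r|c(s)))(af|q(xq))(wv)'
Walking through the pattern:
  Position 0: '(' -> group #1
  Position 2: '(' -> group #2
  Position 6: '(' -> group #3
  Position 11: '(' -> group #4
  Position 16: '(' -> group #5
  Position 21: '(' -> group #6
Total capturing groups: 6

6


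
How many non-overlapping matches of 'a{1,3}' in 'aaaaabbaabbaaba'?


Pattern 'a{1,3}' matches between 1 and 3 consecutive a's (greedy).
String: 'aaaaabbaabbaaba'
Finding runs of a's and applying greedy matching:
  Run at pos 0: 'aaaaa' (length 5)
  Run at pos 7: 'aa' (length 2)
  Run at pos 11: 'aa' (length 2)
  Run at pos 14: 'a' (length 1)
Matches: ['aaa', 'aa', 'aa', 'aa', 'a']
Count: 5

5
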